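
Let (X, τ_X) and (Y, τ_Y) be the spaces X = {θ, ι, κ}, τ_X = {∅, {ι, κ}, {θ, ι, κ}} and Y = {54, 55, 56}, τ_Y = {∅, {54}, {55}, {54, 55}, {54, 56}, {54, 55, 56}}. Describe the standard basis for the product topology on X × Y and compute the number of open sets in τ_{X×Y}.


Basis B = {∅ × ∅, {ι, κ} × {54}, {ι, κ} × {55}, {θ, ι, κ} × {54}, {θ, ι, κ} × {55}, {ι, κ} × {54, 55}, {ι, κ} × {54, 56}, {θ, ι, κ} × {54, 55}, {θ, ι, κ} × {54, 56}, {ι, κ} × {54, 55, 56}, {θ, ι, κ} × {54, 55, 56}}; |τ_{X×Y}| = 18.

Enumerate products U × V with U ∈ τ_X, V ∈ τ_Y (deduplicated):
  ∅ × ∅ = {} (∅)
  {ι, κ} × {54} = {(ι,54), (κ,54)}
  {ι, κ} × {55} = {(ι,55), (κ,55)}
  {θ, ι, κ} × {54} = {(θ,54), (ι,54), (κ,54)}
  {θ, ι, κ} × {55} = {(θ,55), (ι,55), (κ,55)}
  {ι, κ} × {54, 55} = {(ι,54), (ι,55), (κ,54), (κ,55)}
  {ι, κ} × {54, 56} = {(ι,54), (ι,56), (κ,54), (κ,56)}
  {θ, ι, κ} × {54, 55} = {(θ,54), (θ,55), (ι,54), (ι,55), (κ,54), (κ,55)}
  {θ, ι, κ} × {54, 56} = {(θ,54), (θ,56), (ι,54), (ι,56), (κ,54), (κ,56)}
  {ι, κ} × {54, 55, 56} = {(ι,54), (ι,55), (ι,56), (κ,54), (κ,55), (κ,56)}
  {θ, ι, κ} × {54, 55, 56} = {(θ,54), (θ,55), (θ,56), (ι,54), (ι,55), (ι,56), (κ,54), (κ,55), (κ,56)}
These 11 distinct sets form the basis B.
Close under arbitrary unions to get τ_{X×Y}; counting gives |τ_{X×Y}| = 18.


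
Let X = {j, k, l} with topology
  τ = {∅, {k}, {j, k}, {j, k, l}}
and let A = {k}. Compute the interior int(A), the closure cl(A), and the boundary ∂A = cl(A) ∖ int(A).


int(A) = {k}, cl(A) = {j, k, l}, ∂A = {j, l}.

Closed sets in (X, τ) are complements of opens:
  closed(X, τ) = {∅, {l}, {j, l}, {j, k, l}}.
int(A) = ⋃ {U ∈ τ : U ⊆ A}. Opens contained in A: ∅, {k}.
Taking the union of these: int(A) = {k}.
cl(A) = ⋂ {C closed : A ⊆ C}. Closed sets containing A: {j, k, l}.
Intersecting these: cl(A) = {j, k, l}.
∂A = cl(A) ∖ int(A) = {j, k, l} ∖ {k} = {j, l}.


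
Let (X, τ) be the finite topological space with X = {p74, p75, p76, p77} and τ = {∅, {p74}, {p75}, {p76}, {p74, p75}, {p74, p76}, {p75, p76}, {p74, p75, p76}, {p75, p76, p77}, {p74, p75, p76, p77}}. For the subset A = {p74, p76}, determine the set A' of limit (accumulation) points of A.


A' = {p77}

For each x ∈ X, list the open sets U ∈ τ with x ∈ U, then check whether U ∩ (A ∖ {x}) ≠ ∅ for every such U.
  x = p74: open {p74} ∋ x has {p74} ∩ (A ∖ {p74}) = ∅, so x is NOT a limit point.
  x = p75: open {p75} ∋ x has {p75} ∩ (A ∖ {p75}) = ∅, so x is NOT a limit point.
  x = p76: open {p76} ∋ x has {p76} ∩ (A ∖ {p76}) = ∅, so x is NOT a limit point.
  x = p77: opens ∋ x are {p75, p76, p77}, {p74, p75, p76, p77}; each meets A ∖ {p77}, so x IS a limit point.
Collecting: A' = {p77}.


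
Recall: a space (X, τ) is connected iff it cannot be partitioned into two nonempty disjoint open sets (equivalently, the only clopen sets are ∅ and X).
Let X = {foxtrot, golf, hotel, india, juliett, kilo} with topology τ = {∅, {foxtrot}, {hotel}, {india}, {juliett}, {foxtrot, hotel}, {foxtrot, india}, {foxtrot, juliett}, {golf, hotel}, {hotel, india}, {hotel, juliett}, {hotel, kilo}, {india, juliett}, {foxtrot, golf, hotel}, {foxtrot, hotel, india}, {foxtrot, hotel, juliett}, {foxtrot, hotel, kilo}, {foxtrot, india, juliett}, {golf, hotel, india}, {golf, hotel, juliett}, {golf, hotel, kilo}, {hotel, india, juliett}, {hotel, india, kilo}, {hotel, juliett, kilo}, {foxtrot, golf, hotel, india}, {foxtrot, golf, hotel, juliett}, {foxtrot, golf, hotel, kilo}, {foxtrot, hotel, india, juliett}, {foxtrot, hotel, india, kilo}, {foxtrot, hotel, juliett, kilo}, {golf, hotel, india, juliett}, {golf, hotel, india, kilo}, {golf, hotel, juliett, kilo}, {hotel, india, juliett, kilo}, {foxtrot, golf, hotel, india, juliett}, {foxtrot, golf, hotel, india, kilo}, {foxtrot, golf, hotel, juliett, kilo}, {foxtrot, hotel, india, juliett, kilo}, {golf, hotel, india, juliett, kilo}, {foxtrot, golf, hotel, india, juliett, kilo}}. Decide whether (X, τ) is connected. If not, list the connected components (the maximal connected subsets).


(X, τ) is disconnected; components = [{foxtrot}, {india}, {juliett}, {golf, hotel, kilo}].

Find clopen sets (U ∈ τ with X ∖ U ∈ τ):
  U = ∅, X ∖ U = {foxtrot, golf, hotel, india, juliett, kilo} — both open, so U is clopen.
  U = {foxtrot}, X ∖ U = {golf, hotel, india, juliett, kilo} — both open, so U is clopen.
  U = {india}, X ∖ U = {foxtrot, golf, hotel, juliett, kilo} — both open, so U is clopen.
  U = {juliett}, X ∖ U = {foxtrot, golf, hotel, india, kilo} — both open, so U is clopen.
  U = {foxtrot, india}, X ∖ U = {golf, hotel, juliett, kilo} — both open, so U is clopen.
  U = {foxtrot, juliett}, X ∖ U = {golf, hotel, india, kilo} — both open, so U is clopen.
  U = {india, juliett}, X ∖ U = {foxtrot, golf, hotel, kilo} — both open, so U is clopen.
  U = {foxtrot, india, juliett}, X ∖ U = {golf, hotel, kilo} — both open, so U is clopen.
  U = {golf, hotel, kilo}, X ∖ U = {foxtrot, india, juliett} — both open, so U is clopen.
  U = {foxtrot, golf, hotel, kilo}, X ∖ U = {india, juliett} — both open, so U is clopen.
  U = {golf, hotel, india, kilo}, X ∖ U = {foxtrot, juliett} — both open, so U is clopen.
  U = {golf, hotel, juliett, kilo}, X ∖ U = {foxtrot, india} — both open, so U is clopen.
  U = {foxtrot, golf, hotel, india, kilo}, X ∖ U = {juliett} — both open, so U is clopen.
  U = {foxtrot, golf, hotel, juliett, kilo}, X ∖ U = {india} — both open, so U is clopen.
  U = {golf, hotel, india, juliett, kilo}, X ∖ U = {foxtrot} — both open, so U is clopen.
  U = {foxtrot, golf, hotel, india, juliett, kilo}, X ∖ U = ∅ — both open, so U is clopen.
Nontrivial clopen(s) exist: e.g. {foxtrot, juliett}. So (X, τ) is disconnected.
Compute connected components by grouping points that agree on all clopens:
  component: {foxtrot}
  component: {india}
  component: {juliett}
  component: {golf, hotel, kilo}


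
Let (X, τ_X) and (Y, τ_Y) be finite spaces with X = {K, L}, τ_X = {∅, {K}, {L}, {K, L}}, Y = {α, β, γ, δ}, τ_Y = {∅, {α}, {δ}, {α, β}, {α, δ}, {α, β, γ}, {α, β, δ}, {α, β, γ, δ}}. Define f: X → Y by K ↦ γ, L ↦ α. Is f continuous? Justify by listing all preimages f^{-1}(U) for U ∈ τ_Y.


f IS continuous.

Compute f^{-1}(U) for each U ∈ τ_Y:
  U = ∅: f^{-1}(U) = ∅ ∈ τ_X ✓.
  U = {α}: f^{-1}(U) = {L} ∈ τ_X ✓.
  U = {δ}: f^{-1}(U) = ∅ ∈ τ_X ✓.
  U = {α, β}: f^{-1}(U) = {L} ∈ τ_X ✓.
  U = {α, δ}: f^{-1}(U) = {L} ∈ τ_X ✓.
  U = {α, β, γ}: f^{-1}(U) = {K, L} ∈ τ_X ✓.
  U = {α, β, δ}: f^{-1}(U) = {L} ∈ τ_X ✓.
  U = {α, β, γ, δ}: f^{-1}(U) = {K, L} ∈ τ_X ✓.
Every preimage lies in τ_X, so f IS continuous.


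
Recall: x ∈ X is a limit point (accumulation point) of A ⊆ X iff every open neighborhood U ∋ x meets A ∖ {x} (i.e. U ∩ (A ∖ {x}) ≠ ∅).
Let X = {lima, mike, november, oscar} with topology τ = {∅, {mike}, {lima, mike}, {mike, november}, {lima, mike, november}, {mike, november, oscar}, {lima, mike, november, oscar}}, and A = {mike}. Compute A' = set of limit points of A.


A' = {lima, november, oscar}

For each x ∈ X, list the open sets U ∈ τ with x ∈ U, then check whether U ∩ (A ∖ {x}) ≠ ∅ for every such U.
  x = lima: opens ∋ x are {lima, mike}, {lima, mike, november}, {lima, mike, november, oscar}; each meets A ∖ {lima}, so x IS a limit point.
  x = mike: open {mike} ∋ x has {mike} ∩ (A ∖ {mike}) = ∅, so x is NOT a limit point.
  x = november: opens ∋ x are {mike, november}, {lima, mike, november}, {mike, november, oscar}, {lima, mike, november, oscar}; each meets A ∖ {november}, so x IS a limit point.
  x = oscar: opens ∋ x are {mike, november, oscar}, {lima, mike, november, oscar}; each meets A ∖ {oscar}, so x IS a limit point.
Collecting: A' = {lima, november, oscar}.


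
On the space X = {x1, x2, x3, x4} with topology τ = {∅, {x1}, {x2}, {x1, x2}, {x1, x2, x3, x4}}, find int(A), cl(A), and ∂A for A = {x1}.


int(A) = {x1}, cl(A) = {x1, x3, x4}, ∂A = {x3, x4}.

Closed sets in (X, τ) are complements of opens:
  closed(X, τ) = {∅, {x3, x4}, {x1, x3, x4}, {x2, x3, x4}, {x1, x2, x3, x4}}.
int(A) = ⋃ {U ∈ τ : U ⊆ A}. Opens contained in A: ∅, {x1}.
Taking the union of these: int(A) = {x1}.
cl(A) = ⋂ {C closed : A ⊆ C}. Closed sets containing A: {x1, x3, x4}, {x1, x2, x3, x4}.
Intersecting these: cl(A) = {x1, x3, x4}.
∂A = cl(A) ∖ int(A) = {x1, x3, x4} ∖ {x1} = {x3, x4}.


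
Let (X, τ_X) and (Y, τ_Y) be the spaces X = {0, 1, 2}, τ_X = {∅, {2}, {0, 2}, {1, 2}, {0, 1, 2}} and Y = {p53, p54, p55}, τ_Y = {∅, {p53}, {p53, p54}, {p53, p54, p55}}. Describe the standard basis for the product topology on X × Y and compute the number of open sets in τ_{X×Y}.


Basis B = {∅ × ∅, {2} × {p53}, {0, 2} × {p53}, {1, 2} × {p53}, {2} × {p53, p54}, {0, 1, 2} × {p53}, {2} × {p53, p54, p55}, {0, 2} × {p53, p54}, {1, 2} × {p53, p54}, {0, 2} × {p53, p54, p55}, {0, 1, 2} × {p53, p54}, {1, 2} × {p53, p54, p55}, {0, 1, 2} × {p53, p54, p55}}; |τ_{X×Y}| = 30.

Enumerate products U × V with U ∈ τ_X, V ∈ τ_Y (deduplicated):
  ∅ × ∅ = {} (∅)
  {2} × {p53} = {(2,p53)}
  {0, 2} × {p53} = {(0,p53), (2,p53)}
  {1, 2} × {p53} = {(1,p53), (2,p53)}
  {2} × {p53, p54} = {(2,p53), (2,p54)}
  {0, 1, 2} × {p53} = {(0,p53), (1,p53), (2,p53)}
  {2} × {p53, p54, p55} = {(2,p53), (2,p54), (2,p55)}
  {0, 2} × {p53, p54} = {(0,p53), (0,p54), (2,p53), (2,p54)}
  {1, 2} × {p53, p54} = {(1,p53), (1,p54), (2,p53), (2,p54)}
  {0, 2} × {p53, p54, p55} = {(0,p53), (0,p54), (0,p55), (2,p53), (2,p54), (2,p55)}
  {0, 1, 2} × {p53, p54} = {(0,p53), (0,p54), (1,p53), (1,p54), (2,p53), (2,p54)}
  {1, 2} × {p53, p54, p55} = {(1,p53), (1,p54), (1,p55), (2,p53), (2,p54), (2,p55)}
  {0, 1, 2} × {p53, p54, p55} = {(0,p53), (0,p54), (0,p55), (1,p53), (1,p54), (1,p55), (2,p53), (2,p54), (2,p55)}
These 13 distinct sets form the basis B.
Close under arbitrary unions to get τ_{X×Y}; counting gives |τ_{X×Y}| = 30.


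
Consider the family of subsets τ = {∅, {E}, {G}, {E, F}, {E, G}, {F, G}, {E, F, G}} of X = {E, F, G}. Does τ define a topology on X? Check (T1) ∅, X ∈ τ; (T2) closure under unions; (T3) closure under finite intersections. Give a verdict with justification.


τ is NOT a topology on X.

Axiom (T1): ∅ ∈ τ? Yes; X ∈ τ? Yes.
Axiom (T2/T3): check pairwise unions and intersections of members of τ.
Counterexample for (T3): {E, F} ∩ {F, G} = {F} ∉ τ. Therefore τ is NOT a topology.


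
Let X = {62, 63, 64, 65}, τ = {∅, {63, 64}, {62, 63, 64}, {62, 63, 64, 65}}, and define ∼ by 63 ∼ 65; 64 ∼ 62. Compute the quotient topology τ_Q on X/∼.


X/∼ = {[62=64], [63=65]}; |τ_Q| = 2.

Equivalence classes: [62=64], [63=65].
Quotient map π: X → X/∼ sends 62 ↦ [62=64], 63 ↦ [63=65], 64 ↦ [62=64], 65 ↦ [63=65].
For each subset V ⊆ X/∼, compute π^{-1}(V) ⊆ X and check whether π^{-1}(V) ∈ τ. V is open in τ_Q iff π^{-1}(V) ∈ τ.
  V = {}: π^{-1}(V) = ∅ ∈ τ ✓.
  V = {[62=64]}: π^{-1}(V) = {62, 64} ∉ τ ✗.
  V = {[63=65]}: π^{-1}(V) = {63, 65} ∉ τ ✗.
  V = {[62=64], [63=65]}: π^{-1}(V) = {62, 63, 64, 65} ∈ τ ✓.
Open sets in the quotient: τ_Q = {{}, {[62=64], [63=65]}} (2 elements).


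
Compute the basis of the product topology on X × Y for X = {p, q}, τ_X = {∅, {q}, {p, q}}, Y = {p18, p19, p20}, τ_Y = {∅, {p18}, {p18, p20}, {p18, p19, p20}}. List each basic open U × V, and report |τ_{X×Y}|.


Basis B = {∅ × ∅, {q} × {p18}, {p, q} × {p18}, {q} × {p18, p20}, {q} × {p18, p19, p20}, {p, q} × {p18, p20}, {p, q} × {p18, p19, p20}}; |τ_{X×Y}| = 10.

Enumerate products U × V with U ∈ τ_X, V ∈ τ_Y (deduplicated):
  ∅ × ∅ = {} (∅)
  {q} × {p18} = {(q,p18)}
  {p, q} × {p18} = {(p,p18), (q,p18)}
  {q} × {p18, p20} = {(q,p18), (q,p20)}
  {q} × {p18, p19, p20} = {(q,p18), (q,p19), (q,p20)}
  {p, q} × {p18, p20} = {(p,p18), (p,p20), (q,p18), (q,p20)}
  {p, q} × {p18, p19, p20} = {(p,p18), (p,p19), (p,p20), (q,p18), (q,p19), (q,p20)}
These 7 distinct sets form the basis B.
Close under arbitrary unions to get τ_{X×Y}; counting gives |τ_{X×Y}| = 10.


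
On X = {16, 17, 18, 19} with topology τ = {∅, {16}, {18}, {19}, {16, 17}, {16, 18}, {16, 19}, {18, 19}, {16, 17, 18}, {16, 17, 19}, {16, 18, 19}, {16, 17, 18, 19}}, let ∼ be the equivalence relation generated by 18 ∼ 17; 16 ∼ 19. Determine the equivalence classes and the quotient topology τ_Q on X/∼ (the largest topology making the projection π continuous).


X/∼ = {[16=19], [17=18]}; |τ_Q| = 3.

Equivalence classes: [16=19], [17=18].
Quotient map π: X → X/∼ sends 16 ↦ [16=19], 17 ↦ [17=18], 18 ↦ [17=18], 19 ↦ [16=19].
For each subset V ⊆ X/∼, compute π^{-1}(V) ⊆ X and check whether π^{-1}(V) ∈ τ. V is open in τ_Q iff π^{-1}(V) ∈ τ.
  V = {}: π^{-1}(V) = ∅ ∈ τ ✓.
  V = {[16=19]}: π^{-1}(V) = {16, 19} ∈ τ ✓.
  V = {[17=18]}: π^{-1}(V) = {17, 18} ∉ τ ✗.
  V = {[16=19], [17=18]}: π^{-1}(V) = {16, 17, 18, 19} ∈ τ ✓.
Open sets in the quotient: τ_Q = {{}, {[16=19]}, {[16=19], [17=18]}} (3 elements).


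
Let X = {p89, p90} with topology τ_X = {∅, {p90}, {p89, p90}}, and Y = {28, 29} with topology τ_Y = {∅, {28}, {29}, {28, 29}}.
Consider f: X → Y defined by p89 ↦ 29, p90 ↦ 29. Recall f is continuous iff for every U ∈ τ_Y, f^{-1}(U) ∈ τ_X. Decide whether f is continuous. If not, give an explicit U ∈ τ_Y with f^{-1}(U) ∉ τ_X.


f IS continuous.

Compute f^{-1}(U) for each U ∈ τ_Y:
  U = ∅: f^{-1}(U) = ∅ ∈ τ_X ✓.
  U = {28}: f^{-1}(U) = ∅ ∈ τ_X ✓.
  U = {29}: f^{-1}(U) = {p89, p90} ∈ τ_X ✓.
  U = {28, 29}: f^{-1}(U) = {p89, p90} ∈ τ_X ✓.
Every preimage lies in τ_X, so f IS continuous.


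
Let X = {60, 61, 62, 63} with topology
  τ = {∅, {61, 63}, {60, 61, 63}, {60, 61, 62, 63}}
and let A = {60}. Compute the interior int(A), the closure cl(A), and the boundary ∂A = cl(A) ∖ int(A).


int(A) = ∅, cl(A) = {60, 62}, ∂A = {60, 62}.

Closed sets in (X, τ) are complements of opens:
  closed(X, τ) = {∅, {62}, {60, 62}, {60, 61, 62, 63}}.
int(A) = ⋃ {U ∈ τ : U ⊆ A}. Opens contained in A: ∅.
Taking the union of these: int(A) = ∅.
cl(A) = ⋂ {C closed : A ⊆ C}. Closed sets containing A: {60, 62}, {60, 61, 62, 63}.
Intersecting these: cl(A) = {60, 62}.
∂A = cl(A) ∖ int(A) = {60, 62} ∖ ∅ = {60, 62}.


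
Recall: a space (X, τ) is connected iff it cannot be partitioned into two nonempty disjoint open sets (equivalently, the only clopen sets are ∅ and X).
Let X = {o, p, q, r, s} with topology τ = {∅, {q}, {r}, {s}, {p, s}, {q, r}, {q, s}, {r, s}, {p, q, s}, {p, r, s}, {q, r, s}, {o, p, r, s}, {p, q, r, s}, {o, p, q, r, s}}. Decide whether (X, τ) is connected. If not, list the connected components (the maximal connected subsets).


(X, τ) is disconnected; components = [{q}, {o, p, r, s}].

Find clopen sets (U ∈ τ with X ∖ U ∈ τ):
  U = ∅, X ∖ U = {o, p, q, r, s} — both open, so U is clopen.
  U = {q}, X ∖ U = {o, p, r, s} — both open, so U is clopen.
  U = {o, p, r, s}, X ∖ U = {q} — both open, so U is clopen.
  U = {o, p, q, r, s}, X ∖ U = ∅ — both open, so U is clopen.
Nontrivial clopen(s) exist: e.g. {q}. So (X, τ) is disconnected.
Compute connected components by grouping points that agree on all clopens:
  component: {q}
  component: {o, p, r, s}


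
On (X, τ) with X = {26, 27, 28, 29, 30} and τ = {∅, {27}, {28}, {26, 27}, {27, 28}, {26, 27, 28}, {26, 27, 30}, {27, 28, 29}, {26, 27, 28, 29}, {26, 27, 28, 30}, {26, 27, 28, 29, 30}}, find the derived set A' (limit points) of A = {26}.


A' = {30}

For each x ∈ X, list the open sets U ∈ τ with x ∈ U, then check whether U ∩ (A ∖ {x}) ≠ ∅ for every such U.
  x = 26: open {26, 27} ∋ x has {26, 27} ∩ (A ∖ {26}) = ∅, so x is NOT a limit point.
  x = 27: open {27} ∋ x has {27} ∩ (A ∖ {27}) = ∅, so x is NOT a limit point.
  x = 28: open {28} ∋ x has {28} ∩ (A ∖ {28}) = ∅, so x is NOT a limit point.
  x = 29: open {27, 28, 29} ∋ x has {27, 28, 29} ∩ (A ∖ {29}) = ∅, so x is NOT a limit point.
  x = 30: opens ∋ x are {26, 27, 30}, {26, 27, 28, 30}, {26, 27, 28, 29, 30}; each meets A ∖ {30}, so x IS a limit point.
Collecting: A' = {30}.


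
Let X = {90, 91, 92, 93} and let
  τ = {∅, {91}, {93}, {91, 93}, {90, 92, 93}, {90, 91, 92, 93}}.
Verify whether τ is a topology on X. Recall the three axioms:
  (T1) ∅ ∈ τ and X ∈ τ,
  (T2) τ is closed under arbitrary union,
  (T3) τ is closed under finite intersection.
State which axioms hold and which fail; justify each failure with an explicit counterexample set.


τ IS a topology on X.

Axiom (T1): ∅ ∈ τ? Yes; X ∈ τ? Yes.
Axiom (T2/T3): check pairwise unions and intersections of members of τ.
All pairwise intersections and unions checked — each lies in τ. Therefore τ satisfies (T1), (T2), (T3): it IS a topology on X.


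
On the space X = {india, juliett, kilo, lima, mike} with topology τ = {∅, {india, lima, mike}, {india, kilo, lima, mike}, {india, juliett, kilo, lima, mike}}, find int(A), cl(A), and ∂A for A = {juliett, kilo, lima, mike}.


int(A) = ∅, cl(A) = {india, juliett, kilo, lima, mike}, ∂A = {india, juliett, kilo, lima, mike}.

Closed sets in (X, τ) are complements of opens:
  closed(X, τ) = {∅, {juliett}, {juliett, kilo}, {india, juliett, kilo, lima, mike}}.
int(A) = ⋃ {U ∈ τ : U ⊆ A}. Opens contained in A: ∅.
Taking the union of these: int(A) = ∅.
cl(A) = ⋂ {C closed : A ⊆ C}. Closed sets containing A: {india, juliett, kilo, lima, mike}.
Intersecting these: cl(A) = {india, juliett, kilo, lima, mike}.
∂A = cl(A) ∖ int(A) = {india, juliett, kilo, lima, mike} ∖ ∅ = {india, juliett, kilo, lima, mike}.


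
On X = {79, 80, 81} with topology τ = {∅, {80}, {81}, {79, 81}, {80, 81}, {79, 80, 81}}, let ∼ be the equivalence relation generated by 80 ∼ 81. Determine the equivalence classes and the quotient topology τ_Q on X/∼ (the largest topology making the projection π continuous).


X/∼ = {[79], [80=81]}; |τ_Q| = 3.

Equivalence classes: [79], [80=81].
Quotient map π: X → X/∼ sends 79 ↦ [79], 80 ↦ [80=81], 81 ↦ [80=81].
For each subset V ⊆ X/∼, compute π^{-1}(V) ⊆ X and check whether π^{-1}(V) ∈ τ. V is open in τ_Q iff π^{-1}(V) ∈ τ.
  V = {}: π^{-1}(V) = ∅ ∈ τ ✓.
  V = {[79]}: π^{-1}(V) = {79} ∉ τ ✗.
  V = {[80=81]}: π^{-1}(V) = {80, 81} ∈ τ ✓.
  V = {[79], [80=81]}: π^{-1}(V) = {79, 80, 81} ∈ τ ✓.
Open sets in the quotient: τ_Q = {{}, {[80=81]}, {[79], [80=81]}} (3 elements).


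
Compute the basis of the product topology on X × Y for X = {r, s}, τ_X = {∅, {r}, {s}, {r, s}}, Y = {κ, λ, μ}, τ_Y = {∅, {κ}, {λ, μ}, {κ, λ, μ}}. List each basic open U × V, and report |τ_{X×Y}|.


Basis B = {∅ × ∅, {r} × {κ}, {s} × {κ}, {r, s} × {κ}, {r} × {λ, μ}, {s} × {λ, μ}, {r} × {κ, λ, μ}, {s} × {κ, λ, μ}, {r, s} × {λ, μ}, {r, s} × {κ, λ, μ}}; |τ_{X×Y}| = 16.

Enumerate products U × V with U ∈ τ_X, V ∈ τ_Y (deduplicated):
  ∅ × ∅ = {} (∅)
  {r} × {κ} = {(r,κ)}
  {s} × {κ} = {(s,κ)}
  {r, s} × {κ} = {(r,κ), (s,κ)}
  {r} × {λ, μ} = {(r,λ), (r,μ)}
  {s} × {λ, μ} = {(s,λ), (s,μ)}
  {r} × {κ, λ, μ} = {(r,κ), (r,λ), (r,μ)}
  {s} × {κ, λ, μ} = {(s,κ), (s,λ), (s,μ)}
  {r, s} × {λ, μ} = {(r,λ), (r,μ), (s,λ), (s,μ)}
  {r, s} × {κ, λ, μ} = {(r,κ), (r,λ), (r,μ), (s,κ), (s,λ), (s,μ)}
These 10 distinct sets form the basis B.
Close under arbitrary unions to get τ_{X×Y}; counting gives |τ_{X×Y}| = 16.


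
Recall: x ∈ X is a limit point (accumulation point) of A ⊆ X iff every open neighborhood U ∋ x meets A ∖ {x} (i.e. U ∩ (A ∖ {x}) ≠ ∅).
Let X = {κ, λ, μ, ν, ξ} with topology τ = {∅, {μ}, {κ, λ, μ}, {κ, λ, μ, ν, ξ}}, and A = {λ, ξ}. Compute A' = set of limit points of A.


A' = {κ, ν, ξ}

For each x ∈ X, list the open sets U ∈ τ with x ∈ U, then check whether U ∩ (A ∖ {x}) ≠ ∅ for every such U.
  x = κ: opens ∋ x are {κ, λ, μ}, {κ, λ, μ, ν, ξ}; each meets A ∖ {κ}, so x IS a limit point.
  x = λ: open {κ, λ, μ} ∋ x has {κ, λ, μ} ∩ (A ∖ {λ}) = ∅, so x is NOT a limit point.
  x = μ: open {μ} ∋ x has {μ} ∩ (A ∖ {μ}) = ∅, so x is NOT a limit point.
  x = ν: opens ∋ x are {κ, λ, μ, ν, ξ}; each meets A ∖ {ν}, so x IS a limit point.
  x = ξ: opens ∋ x are {κ, λ, μ, ν, ξ}; each meets A ∖ {ξ}, so x IS a limit point.
Collecting: A' = {κ, ν, ξ}.


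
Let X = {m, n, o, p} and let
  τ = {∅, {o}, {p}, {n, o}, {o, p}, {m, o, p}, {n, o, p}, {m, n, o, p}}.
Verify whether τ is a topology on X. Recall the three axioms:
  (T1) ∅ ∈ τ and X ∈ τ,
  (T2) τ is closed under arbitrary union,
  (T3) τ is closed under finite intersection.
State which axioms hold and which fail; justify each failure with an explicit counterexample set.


τ IS a topology on X.

Axiom (T1): ∅ ∈ τ? Yes; X ∈ τ? Yes.
Axiom (T2/T3): check pairwise unions and intersections of members of τ.
All pairwise intersections and unions checked — each lies in τ. Therefore τ satisfies (T1), (T2), (T3): it IS a topology on X.


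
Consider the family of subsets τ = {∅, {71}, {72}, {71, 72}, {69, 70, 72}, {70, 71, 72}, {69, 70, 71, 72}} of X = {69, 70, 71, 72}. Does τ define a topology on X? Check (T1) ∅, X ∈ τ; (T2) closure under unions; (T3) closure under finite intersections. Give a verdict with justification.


τ is NOT a topology on X.

Axiom (T1): ∅ ∈ τ? Yes; X ∈ τ? Yes.
Axiom (T2/T3): check pairwise unions and intersections of members of τ.
Counterexample for (T3): {69, 70, 72} ∩ {70, 71, 72} = {70, 72} ∉ τ. Therefore τ is NOT a topology.


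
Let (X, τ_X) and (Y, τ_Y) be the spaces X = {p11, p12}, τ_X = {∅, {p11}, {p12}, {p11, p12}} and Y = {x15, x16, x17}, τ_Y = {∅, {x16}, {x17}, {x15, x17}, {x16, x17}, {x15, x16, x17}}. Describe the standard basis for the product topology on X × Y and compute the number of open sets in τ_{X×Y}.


Basis B = {∅ × ∅, {p11} × {x16}, {p11} × {x17}, {p12} × {x16}, {p12} × {x17}, {p11} × {x15, x17}, {p11} × {x16, x17}, {p11, p12} × {x16}, {p11, p12} × {x17}, {p12} × {x15, x17}, {p12} × {x16, x17}, {p11} × {x15, x16, x17}, {p12} × {x15, x16, x17}, {p11, p12} × {x15, x17}, {p11, p12} × {x16, x17}, {p11, p12} × {x15, x16, x17}}; |τ_{X×Y}| = 36.

Enumerate products U × V with U ∈ τ_X, V ∈ τ_Y (deduplicated):
  ∅ × ∅ = {} (∅)
  {p11} × {x16} = {(p11,x16)}
  {p11} × {x17} = {(p11,x17)}
  {p12} × {x16} = {(p12,x16)}
  {p12} × {x17} = {(p12,x17)}
  {p11} × {x15, x17} = {(p11,x15), (p11,x17)}
  {p11} × {x16, x17} = {(p11,x16), (p11,x17)}
  {p11, p12} × {x16} = {(p11,x16), (p12,x16)}
  {p11, p12} × {x17} = {(p11,x17), (p12,x17)}
  {p12} × {x15, x17} = {(p12,x15), (p12,x17)}
  {p12} × {x16, x17} = {(p12,x16), (p12,x17)}
  {p11} × {x15, x16, x17} = {(p11,x15), (p11,x16), (p11,x17)}
  {p12} × {x15, x16, x17} = {(p12,x15), (p12,x16), (p12,x17)}
  {p11, p12} × {x15, x17} = {(p11,x15), (p11,x17), (p12,x15), (p12,x17)}
  {p11, p12} × {x16, x17} = {(p11,x16), (p11,x17), (p12,x16), (p12,x17)}
  {p11, p12} × {x15, x16, x17} = {(p11,x15), (p11,x16), (p11,x17), (p12,x15), (p12,x16), (p12,x17)}
These 16 distinct sets form the basis B.
Close under arbitrary unions to get τ_{X×Y}; counting gives |τ_{X×Y}| = 36.


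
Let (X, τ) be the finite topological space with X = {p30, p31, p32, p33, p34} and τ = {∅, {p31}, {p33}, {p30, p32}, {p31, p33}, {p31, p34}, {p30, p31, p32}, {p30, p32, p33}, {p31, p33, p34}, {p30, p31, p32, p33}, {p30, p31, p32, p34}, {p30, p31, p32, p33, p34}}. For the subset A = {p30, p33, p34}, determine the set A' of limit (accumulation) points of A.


A' = {p32}

For each x ∈ X, list the open sets U ∈ τ with x ∈ U, then check whether U ∩ (A ∖ {x}) ≠ ∅ for every such U.
  x = p30: open {p30, p32} ∋ x has {p30, p32} ∩ (A ∖ {p30}) = ∅, so x is NOT a limit point.
  x = p31: open {p31} ∋ x has {p31} ∩ (A ∖ {p31}) = ∅, so x is NOT a limit point.
  x = p32: opens ∋ x are {p30, p32}, {p30, p31, p32}, {p30, p32, p33}, {p30, p31, p32, p33}, {p30, p31, p32, p34}, {p30, p31, p32, p33, p34}; each meets A ∖ {p32}, so x IS a limit point.
  x = p33: open {p33} ∋ x has {p33} ∩ (A ∖ {p33}) = ∅, so x is NOT a limit point.
  x = p34: open {p31, p34} ∋ x has {p31, p34} ∩ (A ∖ {p34}) = ∅, so x is NOT a limit point.
Collecting: A' = {p32}.


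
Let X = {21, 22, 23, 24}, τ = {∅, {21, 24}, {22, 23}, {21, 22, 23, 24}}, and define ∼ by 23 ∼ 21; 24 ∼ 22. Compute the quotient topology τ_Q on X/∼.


X/∼ = {[21=23], [22=24]}; |τ_Q| = 2.

Equivalence classes: [21=23], [22=24].
Quotient map π: X → X/∼ sends 21 ↦ [21=23], 22 ↦ [22=24], 23 ↦ [21=23], 24 ↦ [22=24].
For each subset V ⊆ X/∼, compute π^{-1}(V) ⊆ X and check whether π^{-1}(V) ∈ τ. V is open in τ_Q iff π^{-1}(V) ∈ τ.
  V = {}: π^{-1}(V) = ∅ ∈ τ ✓.
  V = {[21=23]}: π^{-1}(V) = {21, 23} ∉ τ ✗.
  V = {[22=24]}: π^{-1}(V) = {22, 24} ∉ τ ✗.
  V = {[21=23], [22=24]}: π^{-1}(V) = {21, 22, 23, 24} ∈ τ ✓.
Open sets in the quotient: τ_Q = {{}, {[21=23], [22=24]}} (2 elements).


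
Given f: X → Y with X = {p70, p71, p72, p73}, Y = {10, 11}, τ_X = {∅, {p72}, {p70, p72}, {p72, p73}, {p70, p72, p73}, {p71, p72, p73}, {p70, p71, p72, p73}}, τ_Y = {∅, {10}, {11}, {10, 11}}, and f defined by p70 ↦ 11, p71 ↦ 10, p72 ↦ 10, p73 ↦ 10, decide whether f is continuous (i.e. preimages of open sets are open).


f is NOT continuous.

Compute f^{-1}(U) for each U ∈ τ_Y:
  U = ∅: f^{-1}(U) = ∅ ∈ τ_X ✓.
  U = {10}: f^{-1}(U) = {p71, p72, p73} ∈ τ_X ✓.
  U = {11}: f^{-1}(U) = {p70} ∉ τ_X ✗.
  U = {10, 11}: f^{-1}(U) = {p70, p71, p72, p73} ∈ τ_X ✓.
Found U = {11} with f^{-1}(U) = {p70} not in τ_X. Therefore f is NOT continuous.


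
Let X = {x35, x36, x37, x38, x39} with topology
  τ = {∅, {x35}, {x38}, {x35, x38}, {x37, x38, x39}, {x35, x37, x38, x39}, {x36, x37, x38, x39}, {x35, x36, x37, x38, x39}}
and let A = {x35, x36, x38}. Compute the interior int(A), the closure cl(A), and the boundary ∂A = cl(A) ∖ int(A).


int(A) = {x35, x38}, cl(A) = {x35, x36, x37, x38, x39}, ∂A = {x36, x37, x39}.

Closed sets in (X, τ) are complements of opens:
  closed(X, τ) = {∅, {x35}, {x36}, {x35, x36}, {x36, x37, x39}, {x35, x36, x37, x39}, {x36, x37, x38, x39}, {x35, x36, x37, x38, x39}}.
int(A) = ⋃ {U ∈ τ : U ⊆ A}. Opens contained in A: ∅, {x35}, {x38}, {x35, x38}.
Taking the union of these: int(A) = {x35, x38}.
cl(A) = ⋂ {C closed : A ⊆ C}. Closed sets containing A: {x35, x36, x37, x38, x39}.
Intersecting these: cl(A) = {x35, x36, x37, x38, x39}.
∂A = cl(A) ∖ int(A) = {x35, x36, x37, x38, x39} ∖ {x35, x38} = {x36, x37, x39}.


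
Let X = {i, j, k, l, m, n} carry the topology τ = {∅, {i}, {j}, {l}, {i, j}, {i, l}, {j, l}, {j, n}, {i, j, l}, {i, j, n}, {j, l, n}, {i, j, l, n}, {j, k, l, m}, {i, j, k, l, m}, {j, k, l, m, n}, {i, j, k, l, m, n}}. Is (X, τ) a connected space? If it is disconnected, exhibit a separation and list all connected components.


(X, τ) is disconnected; components = [{i}, {j, k, l, m, n}].

Find clopen sets (U ∈ τ with X ∖ U ∈ τ):
  U = ∅, X ∖ U = {i, j, k, l, m, n} — both open, so U is clopen.
  U = {i}, X ∖ U = {j, k, l, m, n} — both open, so U is clopen.
  U = {j, k, l, m, n}, X ∖ U = {i} — both open, so U is clopen.
  U = {i, j, k, l, m, n}, X ∖ U = ∅ — both open, so U is clopen.
Nontrivial clopen(s) exist: e.g. {j, k, l, m, n}. So (X, τ) is disconnected.
Compute connected components by grouping points that agree on all clopens:
  component: {i}
  component: {j, k, l, m, n}


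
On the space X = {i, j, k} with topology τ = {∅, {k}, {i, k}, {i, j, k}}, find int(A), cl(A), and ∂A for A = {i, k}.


int(A) = {i, k}, cl(A) = {i, j, k}, ∂A = {j}.

Closed sets in (X, τ) are complements of opens:
  closed(X, τ) = {∅, {j}, {i, j}, {i, j, k}}.
int(A) = ⋃ {U ∈ τ : U ⊆ A}. Opens contained in A: ∅, {k}, {i, k}.
Taking the union of these: int(A) = {i, k}.
cl(A) = ⋂ {C closed : A ⊆ C}. Closed sets containing A: {i, j, k}.
Intersecting these: cl(A) = {i, j, k}.
∂A = cl(A) ∖ int(A) = {i, j, k} ∖ {i, k} = {j}.


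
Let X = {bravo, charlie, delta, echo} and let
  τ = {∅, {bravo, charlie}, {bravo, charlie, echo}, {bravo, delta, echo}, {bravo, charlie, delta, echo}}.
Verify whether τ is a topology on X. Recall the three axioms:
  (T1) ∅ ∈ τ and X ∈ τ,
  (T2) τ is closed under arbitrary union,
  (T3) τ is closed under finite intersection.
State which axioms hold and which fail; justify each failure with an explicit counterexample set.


τ is NOT a topology on X.

Axiom (T1): ∅ ∈ τ? Yes; X ∈ τ? Yes.
Axiom (T2/T3): check pairwise unions and intersections of members of τ.
Counterexample for (T3): {bravo, charlie} ∩ {bravo, delta, echo} = {bravo} ∉ τ. Therefore τ is NOT a topology.


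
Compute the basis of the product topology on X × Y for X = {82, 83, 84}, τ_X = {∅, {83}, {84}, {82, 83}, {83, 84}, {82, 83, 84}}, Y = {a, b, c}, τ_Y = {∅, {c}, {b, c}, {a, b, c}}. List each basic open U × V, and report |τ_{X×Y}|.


Basis B = {∅ × ∅, {83} × {c}, {84} × {c}, {82, 83} × {c}, {83} × {b, c}, {83, 84} × {c}, {84} × {b, c}, {82, 83, 84} × {c}, {83} × {a, b, c}, {84} × {a, b, c}, {82, 83} × {b, c}, {83, 84} × {b, c}, {82, 83} × {a, b, c}, {82, 83, 84} × {b, c}, {83, 84} × {a, b, c}, {82, 83, 84} × {a, b, c}}; |τ_{X×Y}| = 40.

Enumerate products U × V with U ∈ τ_X, V ∈ τ_Y (deduplicated):
  ∅ × ∅ = {} (∅)
  {83} × {c} = {(83,c)}
  {84} × {c} = {(84,c)}
  {82, 83} × {c} = {(82,c), (83,c)}
  {83} × {b, c} = {(83,b), (83,c)}
  {83, 84} × {c} = {(83,c), (84,c)}
  {84} × {b, c} = {(84,b), (84,c)}
  {82, 83, 84} × {c} = {(82,c), (83,c), (84,c)}
  {83} × {a, b, c} = {(83,a), (83,b), (83,c)}
  {84} × {a, b, c} = {(84,a), (84,b), (84,c)}
  {82, 83} × {b, c} = {(82,b), (82,c), (83,b), (83,c)}
  {83, 84} × {b, c} = {(83,b), (83,c), (84,b), (84,c)}
  {82, 83} × {a, b, c} = {(82,a), (82,b), (82,c), (83,a), (83,b), (83,c)}
  {82, 83, 84} × {b, c} = {(82,b), (82,c), (83,b), (83,c), (84,b), (84,c)}
  {83, 84} × {a, b, c} = {(83,a), (83,b), (83,c), (84,a), (84,b), (84,c)}
  {82, 83, 84} × {a, b, c} = {(82,a), (82,b), (82,c), (83,a), (83,b), (83,c), (84,a), (84,b), (84,c)}
These 16 distinct sets form the basis B.
Close under arbitrary unions to get τ_{X×Y}; counting gives |τ_{X×Y}| = 40.


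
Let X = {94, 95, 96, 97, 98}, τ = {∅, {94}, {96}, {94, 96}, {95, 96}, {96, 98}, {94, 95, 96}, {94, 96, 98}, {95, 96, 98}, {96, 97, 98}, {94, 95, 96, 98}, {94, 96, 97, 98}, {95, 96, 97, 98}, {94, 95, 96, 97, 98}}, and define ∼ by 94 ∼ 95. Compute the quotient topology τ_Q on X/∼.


X/∼ = {[94=95], [96], [97], [98]}; |τ_Q| = 7.

Equivalence classes: [94=95], [96], [97], [98].
Quotient map π: X → X/∼ sends 94 ↦ [94=95], 95 ↦ [94=95], 96 ↦ [96], 97 ↦ [97], 98 ↦ [98].
For each subset V ⊆ X/∼, compute π^{-1}(V) ⊆ X and check whether π^{-1}(V) ∈ τ. V is open in τ_Q iff π^{-1}(V) ∈ τ.
  V = {}: π^{-1}(V) = ∅ ∈ τ ✓.
  V = {[94=95]}: π^{-1}(V) = {94, 95} ∉ τ ✗.
  V = {[96]}: π^{-1}(V) = {96} ∈ τ ✓.
  V = {[94=95], [96]}: π^{-1}(V) = {94, 95, 96} ∈ τ ✓.
  V = {[97]}: π^{-1}(V) = {97} ∉ τ ✗.
  V = {[94=95], [97]}: π^{-1}(V) = {94, 95, 97} ∉ τ ✗.
  V = {[96], [97]}: π^{-1}(V) = {96, 97} ∉ τ ✗.
  V = {[94=95], [96], [97]}: π^{-1}(V) = {94, 95, 96, 97} ∉ τ ✗.
  V = {[98]}: π^{-1}(V) = {98} ∉ τ ✗.
  V = {[94=95], [98]}: π^{-1}(V) = {94, 95, 98} ∉ τ ✗.
  V = {[96], [98]}: π^{-1}(V) = {96, 98} ∈ τ ✓.
  V = {[94=95], [96], [98]}: π^{-1}(V) = {94, 95, 96, 98} ∈ τ ✓.
  V = {[97], [98]}: π^{-1}(V) = {97, 98} ∉ τ ✗.
  V = {[94=95], [97], [98]}: π^{-1}(V) = {94, 95, 97, 98} ∉ τ ✗.
  V = {[96], [97], [98]}: π^{-1}(V) = {96, 97, 98} ∈ τ ✓.
  V = {[94=95], [96], [97], [98]}: π^{-1}(V) = {94, 95, 96, 97, 98} ∈ τ ✓.
Open sets in the quotient: τ_Q = {{}, {[96]}, {[94=95], [96]}, {[96], [98]}, {[94=95], [96], [98]}, {[96], [97], [98]}, {[94=95], [96], [97], [98]}} (7 elements).


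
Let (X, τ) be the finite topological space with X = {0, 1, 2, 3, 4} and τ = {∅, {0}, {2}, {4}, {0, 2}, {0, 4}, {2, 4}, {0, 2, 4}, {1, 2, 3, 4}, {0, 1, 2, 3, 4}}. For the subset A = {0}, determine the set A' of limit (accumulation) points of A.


A' = ∅

For each x ∈ X, list the open sets U ∈ τ with x ∈ U, then check whether U ∩ (A ∖ {x}) ≠ ∅ for every such U.
  x = 0: open {0} ∋ x has {0} ∩ (A ∖ {0}) = ∅, so x is NOT a limit point.
  x = 1: open {1, 2, 3, 4} ∋ x has {1, 2, 3, 4} ∩ (A ∖ {1}) = ∅, so x is NOT a limit point.
  x = 2: open {2} ∋ x has {2} ∩ (A ∖ {2}) = ∅, so x is NOT a limit point.
  x = 3: open {1, 2, 3, 4} ∋ x has {1, 2, 3, 4} ∩ (A ∖ {3}) = ∅, so x is NOT a limit point.
  x = 4: open {4} ∋ x has {4} ∩ (A ∖ {4}) = ∅, so x is NOT a limit point.
Collecting: A' = ∅.


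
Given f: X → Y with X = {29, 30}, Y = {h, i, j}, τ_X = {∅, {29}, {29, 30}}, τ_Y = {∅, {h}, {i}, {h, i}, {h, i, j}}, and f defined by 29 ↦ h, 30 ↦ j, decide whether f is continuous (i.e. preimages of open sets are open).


f IS continuous.

Compute f^{-1}(U) for each U ∈ τ_Y:
  U = ∅: f^{-1}(U) = ∅ ∈ τ_X ✓.
  U = {h}: f^{-1}(U) = {29} ∈ τ_X ✓.
  U = {i}: f^{-1}(U) = ∅ ∈ τ_X ✓.
  U = {h, i}: f^{-1}(U) = {29} ∈ τ_X ✓.
  U = {h, i, j}: f^{-1}(U) = {29, 30} ∈ τ_X ✓.
Every preimage lies in τ_X, so f IS continuous.


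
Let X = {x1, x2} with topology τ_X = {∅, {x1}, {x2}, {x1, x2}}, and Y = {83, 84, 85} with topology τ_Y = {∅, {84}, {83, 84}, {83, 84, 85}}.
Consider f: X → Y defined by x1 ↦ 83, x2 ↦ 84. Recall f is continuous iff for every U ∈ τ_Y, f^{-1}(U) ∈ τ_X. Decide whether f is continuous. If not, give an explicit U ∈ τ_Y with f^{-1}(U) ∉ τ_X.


f IS continuous.

Compute f^{-1}(U) for each U ∈ τ_Y:
  U = ∅: f^{-1}(U) = ∅ ∈ τ_X ✓.
  U = {84}: f^{-1}(U) = {x2} ∈ τ_X ✓.
  U = {83, 84}: f^{-1}(U) = {x1, x2} ∈ τ_X ✓.
  U = {83, 84, 85}: f^{-1}(U) = {x1, x2} ∈ τ_X ✓.
Every preimage lies in τ_X, so f IS continuous.


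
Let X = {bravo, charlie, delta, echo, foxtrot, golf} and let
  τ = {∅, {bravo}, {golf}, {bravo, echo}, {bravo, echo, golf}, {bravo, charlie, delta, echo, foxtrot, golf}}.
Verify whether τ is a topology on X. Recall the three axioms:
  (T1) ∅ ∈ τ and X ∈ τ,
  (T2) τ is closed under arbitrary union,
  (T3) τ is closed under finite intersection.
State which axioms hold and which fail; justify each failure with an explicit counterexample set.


τ is NOT a topology on X.

Axiom (T1): ∅ ∈ τ? Yes; X ∈ τ? Yes.
Axiom (T2/T3): check pairwise unions and intersections of members of τ.
Counterexample for (T2): {bravo} ∪ {golf} = {bravo, golf} ∉ τ. Therefore τ is NOT a topology.


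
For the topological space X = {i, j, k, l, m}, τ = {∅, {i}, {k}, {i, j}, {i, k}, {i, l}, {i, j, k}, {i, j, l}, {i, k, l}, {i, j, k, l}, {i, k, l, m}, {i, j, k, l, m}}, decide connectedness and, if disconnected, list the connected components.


(X, τ) is connected.

Find clopen sets (U ∈ τ with X ∖ U ∈ τ):
  U = ∅, X ∖ U = {i, j, k, l, m} — both open, so U is clopen.
  U = {i, j, k, l, m}, X ∖ U = ∅ — both open, so U is clopen.
Only trivial clopens (∅ and X) exist, so (X, τ) is connected.
Compute connected components by grouping points that agree on all clopens:
  component: {i, j, k, l, m}


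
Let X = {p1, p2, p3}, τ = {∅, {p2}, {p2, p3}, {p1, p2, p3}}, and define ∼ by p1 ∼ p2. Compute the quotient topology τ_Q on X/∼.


X/∼ = {[p1=p2], [p3]}; |τ_Q| = 2.

Equivalence classes: [p1=p2], [p3].
Quotient map π: X → X/∼ sends p1 ↦ [p1=p2], p2 ↦ [p1=p2], p3 ↦ [p3].
For each subset V ⊆ X/∼, compute π^{-1}(V) ⊆ X and check whether π^{-1}(V) ∈ τ. V is open in τ_Q iff π^{-1}(V) ∈ τ.
  V = {}: π^{-1}(V) = ∅ ∈ τ ✓.
  V = {[p1=p2]}: π^{-1}(V) = {p1, p2} ∉ τ ✗.
  V = {[p3]}: π^{-1}(V) = {p3} ∉ τ ✗.
  V = {[p1=p2], [p3]}: π^{-1}(V) = {p1, p2, p3} ∈ τ ✓.
Open sets in the quotient: τ_Q = {{}, {[p1=p2], [p3]}} (2 elements).


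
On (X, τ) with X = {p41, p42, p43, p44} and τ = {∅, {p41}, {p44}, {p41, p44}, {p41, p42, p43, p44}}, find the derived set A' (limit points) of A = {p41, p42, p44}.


A' = {p42, p43}

For each x ∈ X, list the open sets U ∈ τ with x ∈ U, then check whether U ∩ (A ∖ {x}) ≠ ∅ for every such U.
  x = p41: open {p41} ∋ x has {p41} ∩ (A ∖ {p41}) = ∅, so x is NOT a limit point.
  x = p42: opens ∋ x are {p41, p42, p43, p44}; each meets A ∖ {p42}, so x IS a limit point.
  x = p43: opens ∋ x are {p41, p42, p43, p44}; each meets A ∖ {p43}, so x IS a limit point.
  x = p44: open {p44} ∋ x has {p44} ∩ (A ∖ {p44}) = ∅, so x is NOT a limit point.
Collecting: A' = {p42, p43}.


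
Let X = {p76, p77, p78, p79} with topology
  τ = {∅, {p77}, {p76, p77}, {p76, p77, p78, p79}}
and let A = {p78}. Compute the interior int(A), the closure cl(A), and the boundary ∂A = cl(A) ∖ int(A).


int(A) = ∅, cl(A) = {p78, p79}, ∂A = {p78, p79}.

Closed sets in (X, τ) are complements of opens:
  closed(X, τ) = {∅, {p78, p79}, {p76, p78, p79}, {p76, p77, p78, p79}}.
int(A) = ⋃ {U ∈ τ : U ⊆ A}. Opens contained in A: ∅.
Taking the union of these: int(A) = ∅.
cl(A) = ⋂ {C closed : A ⊆ C}. Closed sets containing A: {p78, p79}, {p76, p78, p79}, {p76, p77, p78, p79}.
Intersecting these: cl(A) = {p78, p79}.
∂A = cl(A) ∖ int(A) = {p78, p79} ∖ ∅ = {p78, p79}.


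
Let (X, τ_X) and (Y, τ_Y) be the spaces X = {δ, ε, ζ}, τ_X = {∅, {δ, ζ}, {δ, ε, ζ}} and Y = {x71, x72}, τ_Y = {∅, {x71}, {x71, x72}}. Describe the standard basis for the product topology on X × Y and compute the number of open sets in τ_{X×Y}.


Basis B = {∅ × ∅, {δ, ζ} × {x71}, {δ, ε, ζ} × {x71}, {δ, ζ} × {x71, x72}, {δ, ε, ζ} × {x71, x72}}; |τ_{X×Y}| = 6.

Enumerate products U × V with U ∈ τ_X, V ∈ τ_Y (deduplicated):
  ∅ × ∅ = {} (∅)
  {δ, ζ} × {x71} = {(δ,x71), (ζ,x71)}
  {δ, ε, ζ} × {x71} = {(δ,x71), (ε,x71), (ζ,x71)}
  {δ, ζ} × {x71, x72} = {(δ,x71), (δ,x72), (ζ,x71), (ζ,x72)}
  {δ, ε, ζ} × {x71, x72} = {(δ,x71), (δ,x72), (ε,x71), (ε,x72), (ζ,x71), (ζ,x72)}
These 5 distinct sets form the basis B.
Close under arbitrary unions to get τ_{X×Y}; counting gives |τ_{X×Y}| = 6.


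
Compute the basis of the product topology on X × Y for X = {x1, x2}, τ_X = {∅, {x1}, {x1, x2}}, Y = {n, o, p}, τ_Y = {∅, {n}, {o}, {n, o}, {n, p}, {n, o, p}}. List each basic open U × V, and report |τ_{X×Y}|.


Basis B = {∅ × ∅, {x1} × {n}, {x1} × {o}, {x1} × {n, o}, {x1} × {n, p}, {x1, x2} × {n}, {x1, x2} × {o}, {x1} × {n, o, p}, {x1, x2} × {n, o}, {x1, x2} × {n, p}, {x1, x2} × {n, o, p}}; |τ_{X×Y}| = 18.

Enumerate products U × V with U ∈ τ_X, V ∈ τ_Y (deduplicated):
  ∅ × ∅ = {} (∅)
  {x1} × {n} = {(x1,n)}
  {x1} × {o} = {(x1,o)}
  {x1} × {n, o} = {(x1,n), (x1,o)}
  {x1} × {n, p} = {(x1,n), (x1,p)}
  {x1, x2} × {n} = {(x1,n), (x2,n)}
  {x1, x2} × {o} = {(x1,o), (x2,o)}
  {x1} × {n, o, p} = {(x1,n), (x1,o), (x1,p)}
  {x1, x2} × {n, o} = {(x1,n), (x1,o), (x2,n), (x2,o)}
  {x1, x2} × {n, p} = {(x1,n), (x1,p), (x2,n), (x2,p)}
  {x1, x2} × {n, o, p} = {(x1,n), (x1,o), (x1,p), (x2,n), (x2,o), (x2,p)}
These 11 distinct sets form the basis B.
Close under arbitrary unions to get τ_{X×Y}; counting gives |τ_{X×Y}| = 18.
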